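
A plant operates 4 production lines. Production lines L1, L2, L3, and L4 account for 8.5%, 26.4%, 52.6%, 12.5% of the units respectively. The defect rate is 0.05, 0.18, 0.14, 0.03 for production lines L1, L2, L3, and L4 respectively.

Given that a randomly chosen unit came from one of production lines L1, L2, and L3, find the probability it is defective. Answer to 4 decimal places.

Let S = {L1, L2, L3}.
P(S) = 0.085 + 0.264 + 0.526 = 0.875.
P(D ∩ S) = 0.05·0.085 + 0.18·0.264 + 0.14·0.526 = 0.00425 + 0.04752 + 0.07364 = 0.12541.
P(D | S) = 0.12541 / 0.875 = 0.143326…

0.1433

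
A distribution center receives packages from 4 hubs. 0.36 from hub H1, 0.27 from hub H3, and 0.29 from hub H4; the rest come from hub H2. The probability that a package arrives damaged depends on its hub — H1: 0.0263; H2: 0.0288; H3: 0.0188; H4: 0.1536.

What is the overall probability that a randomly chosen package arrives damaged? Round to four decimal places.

P(H2) = 1 − (0.36 + 0.27 + 0.29) = 0.08.
Using total probability over the partition,
P(D) = P(D|H1)·P(H1) + P(D|H2)·P(H2) + P(D|H3)·P(H3) + P(D|H4)·P(H4)
      = 0.0263·0.36 + 0.0288·0.08 + 0.0188·0.27 + 0.1536·0.29
      = 0.009468 + 0.002304 + 0.005076 + 0.044544 = 0.061392

P(D) ≈ 0.0614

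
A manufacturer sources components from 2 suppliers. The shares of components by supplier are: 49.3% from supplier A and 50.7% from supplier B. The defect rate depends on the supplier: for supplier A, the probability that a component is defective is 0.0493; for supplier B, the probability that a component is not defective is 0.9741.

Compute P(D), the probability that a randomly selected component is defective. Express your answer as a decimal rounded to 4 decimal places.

0.0374

P(D|B) = 1 − 0.9741 = 0.0259.
Using total probability over the partition,
P(D) = P(D|A)·P(A) + P(D|B)·P(B)
      = 0.0493·0.493 + 0.0259·0.507
      = 0.0243049 + 0.0131313 = 0.0374362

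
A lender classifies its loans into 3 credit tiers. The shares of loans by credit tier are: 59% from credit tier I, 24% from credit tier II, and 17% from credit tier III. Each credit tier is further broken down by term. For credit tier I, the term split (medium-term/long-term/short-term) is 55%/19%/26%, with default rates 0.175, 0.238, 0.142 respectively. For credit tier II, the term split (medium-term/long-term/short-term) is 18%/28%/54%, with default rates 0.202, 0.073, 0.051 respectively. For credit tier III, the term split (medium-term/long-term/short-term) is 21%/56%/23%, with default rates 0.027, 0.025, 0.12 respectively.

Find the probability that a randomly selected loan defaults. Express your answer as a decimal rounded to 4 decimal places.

0.1335

P(D|I) = 0.55·0.175 + 0.19·0.238 + 0.26·0.142 = 0.09625 + 0.04522 + 0.03692 = 0.17839
P(D|II) = 0.18·0.202 + 0.28·0.073 + 0.54·0.051 = 0.03636 + 0.02044 + 0.02754 = 0.08434
P(D|III) = 0.21·0.027 + 0.56·0.025 + 0.23·0.12 = 0.00567 + 0.014 + 0.0276 = 0.04727
By total probability over the outer partition,
P(D) = 0.59·0.17839 + 0.24·0.08434 + 0.17·0.04727
      = 0.1052501 + 0.0202416 + 0.0080359 = 0.1335276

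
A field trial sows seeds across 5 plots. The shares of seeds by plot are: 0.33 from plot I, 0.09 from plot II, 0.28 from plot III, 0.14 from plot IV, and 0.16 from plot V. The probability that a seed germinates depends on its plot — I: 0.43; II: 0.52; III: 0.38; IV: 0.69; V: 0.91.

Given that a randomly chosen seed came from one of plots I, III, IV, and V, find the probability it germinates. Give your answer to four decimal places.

P(G|S) ≈ 0.5390

Let S = {I, III, IV, V}.
P(S) = 0.33 + 0.28 + 0.14 + 0.16 = 0.91.
P(G ∩ S) = 0.43·0.33 + 0.38·0.28 + 0.69·0.14 + 0.91·0.16 = 0.1419 + 0.1064 + 0.0966 + 0.1456 = 0.4905.
P(G | S) = 0.4905 / 0.91 = 0.539011…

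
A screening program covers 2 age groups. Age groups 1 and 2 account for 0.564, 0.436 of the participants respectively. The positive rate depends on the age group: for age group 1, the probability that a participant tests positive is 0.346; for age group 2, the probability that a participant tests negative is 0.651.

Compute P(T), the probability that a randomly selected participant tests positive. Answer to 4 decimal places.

P(T|2) = 1 − 0.651 = 0.349.
P(T) = P(T|1)·P(1) + P(T|2)·P(2)
      = 0.346·0.564 + 0.349·0.436
      = 0.195144 + 0.152164 = 0.347308

P(T) ≈ 0.3473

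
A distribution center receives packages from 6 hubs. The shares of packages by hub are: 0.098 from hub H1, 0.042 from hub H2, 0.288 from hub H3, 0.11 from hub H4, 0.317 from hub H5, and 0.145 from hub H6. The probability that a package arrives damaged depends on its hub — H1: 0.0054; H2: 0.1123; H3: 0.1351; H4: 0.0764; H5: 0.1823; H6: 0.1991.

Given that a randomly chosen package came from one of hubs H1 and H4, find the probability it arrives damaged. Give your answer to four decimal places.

0.0429

Let S = {H1, H4}.
P(S) = 0.098 + 0.11 = 0.208.
P(D ∩ S) = 0.0054·0.098 + 0.0764·0.11 = 0.0005292 + 0.008404 = 0.0089332.
P(D | S) = 0.0089332 / 0.208 = 0.042948…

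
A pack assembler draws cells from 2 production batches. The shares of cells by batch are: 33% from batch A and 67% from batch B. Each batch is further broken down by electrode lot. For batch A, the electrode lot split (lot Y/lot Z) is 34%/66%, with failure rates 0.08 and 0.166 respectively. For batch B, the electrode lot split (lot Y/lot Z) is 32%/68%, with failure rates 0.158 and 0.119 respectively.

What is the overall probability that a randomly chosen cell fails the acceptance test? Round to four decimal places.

0.1332

P(F|A) = 0.34·0.08 + 0.66·0.166 = 0.0272 + 0.10956 = 0.13676
P(F|B) = 0.32·0.158 + 0.68·0.119 = 0.05056 + 0.08092 = 0.13148
Then overall,
P(F) = 0.33·0.13676 + 0.67·0.13148
      = 0.0451308 + 0.0880916 = 0.1332224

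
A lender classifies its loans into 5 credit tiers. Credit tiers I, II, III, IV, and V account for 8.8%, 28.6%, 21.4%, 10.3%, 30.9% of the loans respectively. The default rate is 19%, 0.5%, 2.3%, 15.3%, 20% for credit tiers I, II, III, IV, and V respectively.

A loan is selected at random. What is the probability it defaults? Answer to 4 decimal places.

Summing over the partition,
P(D) = P(D|I)·P(I) + P(D|II)·P(II) + P(D|III)·P(III) + P(D|IV)·P(IV) + P(D|V)·P(V)
      = 0.19·0.088 + 0.005·0.286 + 0.023·0.214 + 0.153·0.103 + 0.2·0.309
      = 0.01672 + 0.00143 + 0.004922 + 0.015759 + 0.0618 = 0.100631

0.1006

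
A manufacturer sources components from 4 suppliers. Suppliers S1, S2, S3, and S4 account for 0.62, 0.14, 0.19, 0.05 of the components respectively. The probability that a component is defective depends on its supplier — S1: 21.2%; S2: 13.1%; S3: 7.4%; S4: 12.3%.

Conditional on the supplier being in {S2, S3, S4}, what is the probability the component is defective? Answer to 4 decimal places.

Let S = {S2, S3, S4}.
P(S) = 0.14 + 0.19 + 0.05 = 0.38.
P(D ∩ S) = 0.131·0.14 + 0.074·0.19 + 0.123·0.05 = 0.01834 + 0.01406 + 0.00615 = 0.03855.
P(D | S) = 0.03855 / 0.38 = 0.101447…

P(D|S) ≈ 0.1014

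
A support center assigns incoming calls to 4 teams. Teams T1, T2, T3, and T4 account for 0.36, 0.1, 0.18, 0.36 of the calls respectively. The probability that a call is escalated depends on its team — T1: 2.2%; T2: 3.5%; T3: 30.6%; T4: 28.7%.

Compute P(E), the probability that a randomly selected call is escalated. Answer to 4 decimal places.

0.1698

P(E) = P(E|T1)·P(T1) + P(E|T2)·P(T2) + P(E|T3)·P(T3) + P(E|T4)·P(T4)
      = 0.022·0.36 + 0.035·0.1 + 0.306·0.18 + 0.287·0.36
      = 0.00792 + 0.0035 + 0.05508 + 0.10332 = 0.16982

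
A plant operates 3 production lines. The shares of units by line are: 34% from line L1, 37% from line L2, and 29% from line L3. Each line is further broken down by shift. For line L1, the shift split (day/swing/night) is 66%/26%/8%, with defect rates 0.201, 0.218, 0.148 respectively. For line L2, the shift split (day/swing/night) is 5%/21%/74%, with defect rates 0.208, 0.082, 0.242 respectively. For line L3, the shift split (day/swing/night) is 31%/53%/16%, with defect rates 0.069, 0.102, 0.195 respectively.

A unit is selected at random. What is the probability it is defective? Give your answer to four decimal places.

0.1758

P(D|L1) = 0.66·0.201 + 0.26·0.218 + 0.08·0.148 = 0.13266 + 0.05668 + 0.01184 = 0.20118
P(D|L2) = 0.05·0.208 + 0.21·0.082 + 0.74·0.242 = 0.0104 + 0.01722 + 0.17908 = 0.2067
P(D|L3) = 0.31·0.069 + 0.53·0.102 + 0.16·0.195 = 0.02139 + 0.05406 + 0.0312 = 0.10665
By total probability over the outer partition,
P(D) = 0.34·0.20118 + 0.37·0.2067 + 0.29·0.10665
      = 0.0684012 + 0.076479 + 0.0309285 = 0.1758087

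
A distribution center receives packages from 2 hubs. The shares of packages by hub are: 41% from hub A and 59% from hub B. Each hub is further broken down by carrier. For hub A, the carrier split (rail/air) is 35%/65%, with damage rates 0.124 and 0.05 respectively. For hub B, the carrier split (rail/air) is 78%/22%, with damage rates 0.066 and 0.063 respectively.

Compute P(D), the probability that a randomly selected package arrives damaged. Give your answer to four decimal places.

P(D) ≈ 0.0697

P(D|A) = 0.35·0.124 + 0.65·0.05 = 0.0434 + 0.0325 = 0.0759
P(D|B) = 0.78·0.066 + 0.22·0.063 = 0.05148 + 0.01386 = 0.06534
By total probability over the outer partition,
P(D) = 0.41·0.0759 + 0.59·0.06534
      = 0.031119 + 0.0385506 = 0.0696696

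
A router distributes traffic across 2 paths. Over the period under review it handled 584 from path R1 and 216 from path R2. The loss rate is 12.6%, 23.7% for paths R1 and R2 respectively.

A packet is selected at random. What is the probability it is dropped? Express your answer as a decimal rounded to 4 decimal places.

0.1560

Total: 584 + 216 = 800.
P(R1) = 584/800 = 0.73. P(R2) = 216/800 = 0.27.
P(L) = P(L|R1)·P(R1) + P(L|R2)·P(R2)
      = 0.126·0.73 + 0.237·0.27
      = 0.09198 + 0.06399 = 0.15597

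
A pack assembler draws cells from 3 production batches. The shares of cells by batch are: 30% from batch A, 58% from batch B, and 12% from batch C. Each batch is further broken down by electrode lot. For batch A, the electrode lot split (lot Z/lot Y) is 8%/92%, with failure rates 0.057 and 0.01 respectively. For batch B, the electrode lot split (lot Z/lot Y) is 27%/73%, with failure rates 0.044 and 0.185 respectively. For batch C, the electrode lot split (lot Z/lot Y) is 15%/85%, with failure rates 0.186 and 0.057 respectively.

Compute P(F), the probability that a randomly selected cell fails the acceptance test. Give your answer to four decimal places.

P(F|A) = 0.08·0.057 + 0.92·0.01 = 0.00456 + 0.0092 = 0.01376
P(F|B) = 0.27·0.044 + 0.73·0.185 = 0.01188 + 0.13505 = 0.14693
P(F|C) = 0.15·0.186 + 0.85·0.057 = 0.0279 + 0.04845 = 0.07635
Then overall,
P(F) = 0.3·0.01376 + 0.58·0.14693 + 0.12·0.07635
      = 0.004128 + 0.0852194 + 0.009162 = 0.0985094

0.0985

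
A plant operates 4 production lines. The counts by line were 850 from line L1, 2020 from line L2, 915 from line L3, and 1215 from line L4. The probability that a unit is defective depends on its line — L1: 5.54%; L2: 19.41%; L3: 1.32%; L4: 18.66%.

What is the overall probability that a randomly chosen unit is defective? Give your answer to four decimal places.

Total: 850 + 2020 + 915 + 1215 = 5000.
P(L1) = 850/5000 = 0.17. P(L2) = 2020/5000 = 0.404. P(L3) = 915/5000 = 0.183. P(L4) = 1215/5000 = 0.243.
Summing over the partition,
P(D) = P(D|L1)·P(L1) + P(D|L2)·P(L2) + P(D|L3)·P(L3) + P(D|L4)·P(L4)
      = 0.0554·0.17 + 0.1941·0.404 + 0.0132·0.183 + 0.1866·0.243
      = 0.009418 + 0.0784164 + 0.0024156 + 0.0453438 = 0.1355938

0.1356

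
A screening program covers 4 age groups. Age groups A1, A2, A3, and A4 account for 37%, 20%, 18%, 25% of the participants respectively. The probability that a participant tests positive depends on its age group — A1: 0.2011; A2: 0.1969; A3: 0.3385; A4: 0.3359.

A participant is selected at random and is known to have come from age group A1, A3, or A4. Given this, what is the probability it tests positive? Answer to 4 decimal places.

0.2741

Let S = {A1, A3, A4}.
P(S) = 0.37 + 0.18 + 0.25 = 0.8.
P(T ∩ S) = 0.2011·0.37 + 0.3385·0.18 + 0.3359·0.25 = 0.074407 + 0.06093 + 0.083975 = 0.219312.
P(T | S) = 0.219312 / 0.8 = 0.274140…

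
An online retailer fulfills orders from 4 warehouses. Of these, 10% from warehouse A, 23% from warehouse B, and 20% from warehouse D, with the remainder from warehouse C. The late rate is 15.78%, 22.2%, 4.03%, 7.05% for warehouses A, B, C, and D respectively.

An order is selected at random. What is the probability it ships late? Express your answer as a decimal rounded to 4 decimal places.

P(C) = 1 − (0.1 + 0.23 + 0.2) = 0.47.
P(L) = P(L|A)·P(A) + P(L|B)·P(B) + P(L|C)·P(C) + P(L|D)·P(D)
      = 0.1578·0.1 + 0.222·0.23 + 0.0403·0.47 + 0.0705·0.2
      = 0.01578 + 0.05106 + 0.018941 + 0.0141 = 0.099881

P(L) ≈ 0.0999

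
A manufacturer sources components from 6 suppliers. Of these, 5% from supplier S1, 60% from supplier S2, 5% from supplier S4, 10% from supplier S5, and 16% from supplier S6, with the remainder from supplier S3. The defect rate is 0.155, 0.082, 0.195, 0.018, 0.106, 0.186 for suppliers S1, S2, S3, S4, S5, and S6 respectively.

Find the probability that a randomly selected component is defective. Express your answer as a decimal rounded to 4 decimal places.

P(S3) = 1 − (0.05 + 0.6 + 0.05 + 0.1 + 0.16) = 0.04.
P(D) = P(D|S1)·P(S1) + P(D|S2)·P(S2) + P(D|S3)·P(S3) + P(D|S4)·P(S4) + P(D|S5)·P(S5) + P(D|S6)·P(S6)
      = 0.155·0.05 + 0.082·0.6 + 0.195·0.04 + 0.018·0.05 + 0.106·0.1 + 0.186·0.16
      = 0.00775 + 0.0492 + 0.0078 + 0.0009 + 0.0106 + 0.02976 = 0.10601

0.1060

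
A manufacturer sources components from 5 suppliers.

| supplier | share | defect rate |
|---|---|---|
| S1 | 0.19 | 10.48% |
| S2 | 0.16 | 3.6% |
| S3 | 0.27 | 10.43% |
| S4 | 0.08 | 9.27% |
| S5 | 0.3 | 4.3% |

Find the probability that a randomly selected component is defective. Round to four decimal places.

By the law of total probability,
P(D) = P(D|S1)·P(S1) + P(D|S2)·P(S2) + P(D|S3)·P(S3) + P(D|S4)·P(S4) + P(D|S5)·P(S5)
      = 0.1048·0.19 + 0.036·0.16 + 0.1043·0.27 + 0.0927·0.08 + 0.043·0.3
      = 0.019912 + 0.00576 + 0.028161 + 0.007416 + 0.0129 = 0.074149

P(D) ≈ 0.0741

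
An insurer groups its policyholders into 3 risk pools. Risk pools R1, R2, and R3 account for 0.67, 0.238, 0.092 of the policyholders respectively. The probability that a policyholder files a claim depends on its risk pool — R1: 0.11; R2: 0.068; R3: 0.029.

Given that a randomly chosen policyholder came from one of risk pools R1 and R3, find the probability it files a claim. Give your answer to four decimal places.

Let S = {R1, R3}.
P(S) = 0.67 + 0.092 = 0.762.
P(C ∩ S) = 0.11·0.67 + 0.029·0.092 = 0.0737 + 0.002668 = 0.076368.
P(C | S) = 0.076368 / 0.762 = 0.100220…

0.1002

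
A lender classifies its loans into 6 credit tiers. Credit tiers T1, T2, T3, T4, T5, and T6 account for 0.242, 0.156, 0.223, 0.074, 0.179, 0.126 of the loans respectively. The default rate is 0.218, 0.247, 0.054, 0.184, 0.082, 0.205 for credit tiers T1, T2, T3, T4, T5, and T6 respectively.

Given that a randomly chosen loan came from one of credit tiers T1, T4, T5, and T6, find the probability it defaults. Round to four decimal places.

P(D|S) ≈ 0.1721

Let S = {T1, T4, T5, T6}.
P(S) = 0.242 + 0.074 + 0.179 + 0.126 = 0.621.
P(D ∩ S) = 0.218·0.242 + 0.184·0.074 + 0.082·0.179 + 0.205·0.126 = 0.052756 + 0.013616 + 0.014678 + 0.02583 = 0.10688.
P(D | S) = 0.10688 / 0.621 = 0.172110…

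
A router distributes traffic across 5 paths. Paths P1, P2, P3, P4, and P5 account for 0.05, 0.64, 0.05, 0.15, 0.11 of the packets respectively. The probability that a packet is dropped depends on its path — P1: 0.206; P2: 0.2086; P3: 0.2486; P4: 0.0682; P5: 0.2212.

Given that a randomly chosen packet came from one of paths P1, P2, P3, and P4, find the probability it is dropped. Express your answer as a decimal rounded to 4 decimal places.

Let S = {P1, P2, P3, P4}.
P(S) = 0.05 + 0.64 + 0.05 + 0.15 = 0.89.
P(L ∩ S) = 0.206·0.05 + 0.2086·0.64 + 0.2486·0.05 + 0.0682·0.15 = 0.0103 + 0.133504 + 0.01243 + 0.01023 = 0.166464.
P(L | S) = 0.166464 / 0.89 = 0.187038…

P(L|S) ≈ 0.1870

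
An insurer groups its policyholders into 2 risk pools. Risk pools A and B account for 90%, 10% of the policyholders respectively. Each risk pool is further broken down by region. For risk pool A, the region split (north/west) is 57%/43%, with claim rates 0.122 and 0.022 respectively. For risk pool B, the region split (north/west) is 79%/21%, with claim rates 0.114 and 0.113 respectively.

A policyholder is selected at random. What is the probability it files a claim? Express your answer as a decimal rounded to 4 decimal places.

P(C) ≈ 0.0825

P(C|A) = 0.57·0.122 + 0.43·0.022 = 0.06954 + 0.00946 = 0.079
P(C|B) = 0.79·0.114 + 0.21·0.113 = 0.09006 + 0.02373 = 0.11379
Then overall,
P(C) = 0.9·0.079 + 0.1·0.11379
      = 0.0711 + 0.011379 = 0.082479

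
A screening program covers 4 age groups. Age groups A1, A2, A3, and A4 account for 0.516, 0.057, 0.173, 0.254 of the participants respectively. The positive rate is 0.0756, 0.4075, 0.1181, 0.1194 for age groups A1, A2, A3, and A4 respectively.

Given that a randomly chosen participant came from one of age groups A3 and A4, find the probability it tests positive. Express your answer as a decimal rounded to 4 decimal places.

0.1189

Let S = {A3, A4}.
P(S) = 0.173 + 0.254 = 0.427.
P(T ∩ S) = 0.1181·0.173 + 0.1194·0.254 = 0.0204313 + 0.0303276 = 0.0507589.
P(T | S) = 0.0507589 / 0.427 = 0.118873…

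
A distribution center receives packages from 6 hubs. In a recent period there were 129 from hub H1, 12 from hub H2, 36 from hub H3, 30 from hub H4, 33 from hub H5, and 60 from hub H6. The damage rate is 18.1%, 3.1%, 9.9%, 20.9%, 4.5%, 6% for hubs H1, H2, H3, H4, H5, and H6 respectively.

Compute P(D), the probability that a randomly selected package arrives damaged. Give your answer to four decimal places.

P(D) ≈ 0.1288

Total: 129 + 12 + 36 + 30 + 33 + 60 = 300.
P(H1) = 129/300 = 0.43. P(H2) = 12/300 = 0.04. P(H3) = 36/300 = 0.12. P(H4) = 30/300 = 0.1. P(H5) = 33/300 = 0.11. P(H6) = 60/300 = 0.2.
P(D) = P(D|H1)·P(H1) + P(D|H2)·P(H2) + P(D|H3)·P(H3) + P(D|H4)·P(H4) + P(D|H5)·P(H5) + P(D|H6)·P(H6)
      = 0.181·0.43 + 0.031·0.04 + 0.099·0.12 + 0.209·0.1 + 0.045·0.11 + 0.06·0.2
      = 0.07783 + 0.00124 + 0.01188 + 0.0209 + 0.00495 + 0.012 = 0.1288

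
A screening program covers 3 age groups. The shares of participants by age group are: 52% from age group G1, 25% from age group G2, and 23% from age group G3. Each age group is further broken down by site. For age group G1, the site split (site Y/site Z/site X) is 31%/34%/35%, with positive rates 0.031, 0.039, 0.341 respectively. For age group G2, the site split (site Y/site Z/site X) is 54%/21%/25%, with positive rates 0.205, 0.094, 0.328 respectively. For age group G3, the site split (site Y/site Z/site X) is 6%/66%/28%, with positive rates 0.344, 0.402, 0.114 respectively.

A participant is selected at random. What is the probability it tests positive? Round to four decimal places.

0.2002

P(T|G1) = 0.31·0.031 + 0.34·0.039 + 0.35·0.341 = 0.00961 + 0.01326 + 0.11935 = 0.14222
P(T|G2) = 0.54·0.205 + 0.21·0.094 + 0.25·0.328 = 0.1107 + 0.01974 + 0.082 = 0.21244
P(T|G3) = 0.06·0.344 + 0.66·0.402 + 0.28·0.114 = 0.02064 + 0.26532 + 0.03192 = 0.31788
By total probability over the outer partition,
P(T) = 0.52·0.14222 + 0.25·0.21244 + 0.23·0.31788
      = 0.0739544 + 0.05311 + 0.0731124 = 0.2001768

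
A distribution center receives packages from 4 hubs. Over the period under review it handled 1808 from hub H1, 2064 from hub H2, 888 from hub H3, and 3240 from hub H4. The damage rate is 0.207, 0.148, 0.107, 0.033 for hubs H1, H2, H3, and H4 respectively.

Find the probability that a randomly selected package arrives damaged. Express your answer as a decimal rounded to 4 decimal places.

Total: 1808 + 2064 + 888 + 3240 = 8000.
P(H1) = 1808/8000 = 0.226. P(H2) = 2064/8000 = 0.258. P(H3) = 888/8000 = 0.111. P(H4) = 3240/8000 = 0.405.
By the law of total probability,
P(D) = P(D|H1)·P(H1) + P(D|H2)·P(H2) + P(D|H3)·P(H3) + P(D|H4)·P(H4)
      = 0.207·0.226 + 0.148·0.258 + 0.107·0.111 + 0.033·0.405
      = 0.046782 + 0.038184 + 0.011877 + 0.013365 = 0.110208

P(D) ≈ 0.1102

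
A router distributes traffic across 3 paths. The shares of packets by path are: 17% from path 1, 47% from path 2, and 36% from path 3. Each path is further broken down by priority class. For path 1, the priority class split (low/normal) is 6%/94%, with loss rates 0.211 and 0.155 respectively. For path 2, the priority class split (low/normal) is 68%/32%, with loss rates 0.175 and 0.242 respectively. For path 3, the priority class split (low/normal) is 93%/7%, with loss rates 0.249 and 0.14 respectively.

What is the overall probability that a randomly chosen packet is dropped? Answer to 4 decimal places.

P(L|1) = 0.06·0.211 + 0.94·0.155 = 0.01266 + 0.1457 = 0.15836
P(L|2) = 0.68·0.175 + 0.32·0.242 = 0.119 + 0.07744 = 0.19644
P(L|3) = 0.93·0.249 + 0.07·0.14 = 0.23157 + 0.0098 = 0.24137
By total probability over the outer partition,
P(L) = 0.17·0.15836 + 0.47·0.19644 + 0.36·0.24137
      = 0.0269212 + 0.0923268 + 0.0868932 = 0.2061412

P(L) ≈ 0.2061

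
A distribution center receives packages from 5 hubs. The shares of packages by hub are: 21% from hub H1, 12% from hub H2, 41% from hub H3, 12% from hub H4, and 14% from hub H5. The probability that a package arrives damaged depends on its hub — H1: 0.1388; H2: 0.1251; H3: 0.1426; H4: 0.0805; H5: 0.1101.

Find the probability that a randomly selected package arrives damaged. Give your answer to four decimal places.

0.1277

P(D) = P(D|H1)·P(H1) + P(D|H2)·P(H2) + P(D|H3)·P(H3) + P(D|H4)·P(H4) + P(D|H5)·P(H5)
      = 0.1388·0.21 + 0.1251·0.12 + 0.1426·0.41 + 0.0805·0.12 + 0.1101·0.14
      = 0.029148 + 0.015012 + 0.058466 + 0.00966 + 0.015414 = 0.1277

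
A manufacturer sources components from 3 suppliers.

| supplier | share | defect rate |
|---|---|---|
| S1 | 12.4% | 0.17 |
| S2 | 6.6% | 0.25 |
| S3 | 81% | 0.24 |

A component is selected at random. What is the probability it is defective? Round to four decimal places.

P(D) = P(D|S1)·P(S1) + P(D|S2)·P(S2) + P(D|S3)·P(S3)
      = 0.17·0.124 + 0.25·0.066 + 0.24·0.81
      = 0.02108 + 0.0165 + 0.1944 = 0.23198

P(D) ≈ 0.2320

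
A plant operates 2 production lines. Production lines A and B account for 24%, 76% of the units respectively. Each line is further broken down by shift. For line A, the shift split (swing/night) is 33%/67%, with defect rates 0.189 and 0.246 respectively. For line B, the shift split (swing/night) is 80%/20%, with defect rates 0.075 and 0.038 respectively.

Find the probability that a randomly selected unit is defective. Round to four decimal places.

P(D) ≈ 0.1059

P(D|A) = 0.33·0.189 + 0.67·0.246 = 0.06237 + 0.16482 = 0.22719
P(D|B) = 0.8·0.075 + 0.2·0.038 = 0.06 + 0.0076 = 0.0676
By total probability over the outer partition,
P(D) = 0.24·0.22719 + 0.76·0.0676
      = 0.0545256 + 0.051376 = 0.1059016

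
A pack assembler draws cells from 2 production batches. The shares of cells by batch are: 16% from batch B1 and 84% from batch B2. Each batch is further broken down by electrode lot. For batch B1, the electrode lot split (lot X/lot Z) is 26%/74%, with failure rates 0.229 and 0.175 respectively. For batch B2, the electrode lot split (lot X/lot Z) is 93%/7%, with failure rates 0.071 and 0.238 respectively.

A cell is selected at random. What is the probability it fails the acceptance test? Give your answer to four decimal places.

P(F) ≈ 0.0997

P(F|B1) = 0.26·0.229 + 0.74·0.175 = 0.05954 + 0.1295 = 0.18904
P(F|B2) = 0.93·0.071 + 0.07·0.238 = 0.06603 + 0.01666 = 0.08269
Then overall,
P(F) = 0.16·0.18904 + 0.84·0.08269
      = 0.0302464 + 0.0694596 = 0.099706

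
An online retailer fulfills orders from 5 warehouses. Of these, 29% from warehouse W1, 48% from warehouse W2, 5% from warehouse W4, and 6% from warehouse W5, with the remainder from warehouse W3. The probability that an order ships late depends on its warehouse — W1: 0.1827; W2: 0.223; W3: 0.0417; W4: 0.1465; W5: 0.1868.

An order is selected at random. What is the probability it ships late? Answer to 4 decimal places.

P(L) ≈ 0.1836

P(W3) = 1 − (0.29 + 0.48 + 0.05 + 0.06) = 0.12.
Summing over the partition,
P(L) = P(L|W1)·P(W1) + P(L|W2)·P(W2) + P(L|W3)·P(W3) + P(L|W4)·P(W4) + P(L|W5)·P(W5)
      = 0.1827·0.29 + 0.223·0.48 + 0.0417·0.12 + 0.1465·0.05 + 0.1868·0.06
      = 0.052983 + 0.10704 + 0.005004 + 0.007325 + 0.011208 = 0.18356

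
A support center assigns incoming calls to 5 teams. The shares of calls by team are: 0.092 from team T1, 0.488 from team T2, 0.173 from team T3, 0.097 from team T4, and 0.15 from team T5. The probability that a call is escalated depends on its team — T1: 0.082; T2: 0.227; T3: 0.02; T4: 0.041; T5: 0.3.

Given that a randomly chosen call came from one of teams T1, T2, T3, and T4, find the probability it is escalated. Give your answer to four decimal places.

P(E|S) ≈ 0.1479

Let S = {T1, T2, T3, T4}.
P(S) = 0.092 + 0.488 + 0.173 + 0.097 = 0.85.
P(E ∩ S) = 0.082·0.092 + 0.227·0.488 + 0.02·0.173 + 0.041·0.097 = 0.007544 + 0.110776 + 0.00346 + 0.003977 = 0.125757.
P(E | S) = 0.125757 / 0.85 = 0.147949…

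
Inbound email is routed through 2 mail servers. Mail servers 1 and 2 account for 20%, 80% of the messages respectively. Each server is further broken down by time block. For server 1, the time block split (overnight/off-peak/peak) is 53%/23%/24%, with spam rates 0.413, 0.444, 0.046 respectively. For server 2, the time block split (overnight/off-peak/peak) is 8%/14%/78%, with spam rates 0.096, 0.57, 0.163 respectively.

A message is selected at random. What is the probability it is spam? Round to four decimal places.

P(S|1) = 0.53·0.413 + 0.23·0.444 + 0.24·0.046 = 0.21889 + 0.10212 + 0.01104 = 0.33205
P(S|2) = 0.08·0.096 + 0.14·0.57 + 0.78·0.163 = 0.00768 + 0.0798 + 0.12714 = 0.21462
Then overall,
P(S) = 0.2·0.33205 + 0.8·0.21462
      = 0.06641 + 0.171696 = 0.238106

0.2381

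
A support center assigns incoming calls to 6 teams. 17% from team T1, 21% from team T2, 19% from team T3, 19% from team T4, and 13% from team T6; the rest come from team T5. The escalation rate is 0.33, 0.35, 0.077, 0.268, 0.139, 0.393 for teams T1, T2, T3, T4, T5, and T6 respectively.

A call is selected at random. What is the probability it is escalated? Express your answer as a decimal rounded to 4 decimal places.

0.2615

P(T5) = 1 − (0.17 + 0.21 + 0.19 + 0.19 + 0.13) = 0.11.
By the law of total probability,
P(E) = P(E|T1)·P(T1) + P(E|T2)·P(T2) + P(E|T3)·P(T3) + P(E|T4)·P(T4) + P(E|T5)·P(T5) + P(E|T6)·P(T6)
      = 0.33·0.17 + 0.35·0.21 + 0.077·0.19 + 0.268·0.19 + 0.139·0.11 + 0.393·0.13
      = 0.0561 + 0.0735 + 0.01463 + 0.05092 + 0.01529 + 0.05109 = 0.26153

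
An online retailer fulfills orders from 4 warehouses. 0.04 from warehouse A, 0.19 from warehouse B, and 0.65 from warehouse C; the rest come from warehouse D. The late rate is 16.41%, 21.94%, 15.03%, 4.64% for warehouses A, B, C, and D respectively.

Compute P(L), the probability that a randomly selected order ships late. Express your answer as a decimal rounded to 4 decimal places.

P(D) = 1 − (0.04 + 0.19 + 0.65) = 0.12.
Summing over the partition,
P(L) = P(L|A)·P(A) + P(L|B)·P(B) + P(L|C)·P(C) + P(L|D)·P(D)
      = 0.1641·0.04 + 0.2194·0.19 + 0.1503·0.65 + 0.0464·0.12
      = 0.006564 + 0.041686 + 0.097695 + 0.005568 = 0.151513

P(L) ≈ 0.1515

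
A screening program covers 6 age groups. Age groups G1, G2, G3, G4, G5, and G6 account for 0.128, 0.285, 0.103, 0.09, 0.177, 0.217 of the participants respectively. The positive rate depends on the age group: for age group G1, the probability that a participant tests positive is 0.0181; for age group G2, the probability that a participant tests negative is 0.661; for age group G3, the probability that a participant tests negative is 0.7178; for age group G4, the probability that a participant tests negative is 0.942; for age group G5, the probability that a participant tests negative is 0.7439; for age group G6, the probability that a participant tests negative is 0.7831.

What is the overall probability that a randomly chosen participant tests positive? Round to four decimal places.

P(T|G2) = 1 − 0.661 = 0.339.
P(T|G3) = 1 − 0.7178 = 0.2822.
P(T|G4) = 1 − 0.942 = 0.058.
P(T|G5) = 1 − 0.7439 = 0.2561.
P(T|G6) = 1 − 0.7831 = 0.2169.
P(T) = P(T|G1)·P(G1) + P(T|G2)·P(G2) + P(T|G3)·P(G3) + P(T|G4)·P(G4) + P(T|G5)·P(G5) + P(T|G6)·P(G6)
      = 0.0181·0.128 + 0.339·0.285 + 0.2822·0.103 + 0.058·0.09 + 0.2561·0.177 + 0.2169·0.217
      = 0.0023168 + 0.096615 + 0.0290666 + 0.00522 + 0.0453297 + 0.0470673 = 0.2256154

P(T) ≈ 0.2256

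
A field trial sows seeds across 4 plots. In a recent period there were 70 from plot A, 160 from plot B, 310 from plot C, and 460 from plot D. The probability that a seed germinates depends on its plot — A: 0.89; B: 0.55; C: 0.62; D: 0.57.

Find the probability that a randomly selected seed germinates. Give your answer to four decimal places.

Total: 70 + 160 + 310 + 460 = 1000.
P(A) = 70/1000 = 0.07. P(B) = 160/1000 = 0.16. P(C) = 310/1000 = 0.31. P(D) = 460/1000 = 0.46.
P(G) = P(G|A)·P(A) + P(G|B)·P(B) + P(G|C)·P(C) + P(G|D)·P(D)
      = 0.89·0.07 + 0.55·0.16 + 0.62·0.31 + 0.57·0.46
      = 0.0623 + 0.088 + 0.1922 + 0.2622 = 0.6047

P(G) ≈ 0.6047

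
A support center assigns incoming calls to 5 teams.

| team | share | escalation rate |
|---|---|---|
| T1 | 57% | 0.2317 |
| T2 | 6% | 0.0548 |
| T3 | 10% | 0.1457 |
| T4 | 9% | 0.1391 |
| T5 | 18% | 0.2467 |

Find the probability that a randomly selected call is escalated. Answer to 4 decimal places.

0.2069

Using total probability over the partition,
P(E) = P(E|T1)·P(T1) + P(E|T2)·P(T2) + P(E|T3)·P(T3) + P(E|T4)·P(T4) + P(E|T5)·P(T5)
      = 0.2317·0.57 + 0.0548·0.06 + 0.1457·0.1 + 0.1391·0.09 + 0.2467·0.18
      = 0.132069 + 0.003288 + 0.01457 + 0.012519 + 0.044406 = 0.206852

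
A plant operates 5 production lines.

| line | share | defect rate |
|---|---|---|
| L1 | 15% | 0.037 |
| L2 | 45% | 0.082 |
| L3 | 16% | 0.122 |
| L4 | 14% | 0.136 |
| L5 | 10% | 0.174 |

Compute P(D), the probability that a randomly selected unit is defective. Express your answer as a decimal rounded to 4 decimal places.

Summing over the partition,
P(D) = P(D|L1)·P(L1) + P(D|L2)·P(L2) + P(D|L3)·P(L3) + P(D|L4)·P(L4) + P(D|L5)·P(L5)
      = 0.037·0.15 + 0.082·0.45 + 0.122·0.16 + 0.136·0.14 + 0.174·0.1
      = 0.00555 + 0.0369 + 0.01952 + 0.01904 + 0.0174 = 0.09841

0.0984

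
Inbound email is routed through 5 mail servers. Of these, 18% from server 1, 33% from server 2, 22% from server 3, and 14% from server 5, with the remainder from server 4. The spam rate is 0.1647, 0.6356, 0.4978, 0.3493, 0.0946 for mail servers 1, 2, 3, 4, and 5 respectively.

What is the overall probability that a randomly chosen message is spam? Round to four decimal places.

P(4) = 1 − (0.18 + 0.33 + 0.22 + 0.14) = 0.13.
P(S) = P(S|1)·P(1) + P(S|2)·P(2) + P(S|3)·P(3) + P(S|4)·P(4) + P(S|5)·P(5)
      = 0.1647·0.18 + 0.6356·0.33 + 0.4978·0.22 + 0.3493·0.13 + 0.0946·0.14
      = 0.029646 + 0.209748 + 0.109516 + 0.045409 + 0.013244 = 0.407563

0.4076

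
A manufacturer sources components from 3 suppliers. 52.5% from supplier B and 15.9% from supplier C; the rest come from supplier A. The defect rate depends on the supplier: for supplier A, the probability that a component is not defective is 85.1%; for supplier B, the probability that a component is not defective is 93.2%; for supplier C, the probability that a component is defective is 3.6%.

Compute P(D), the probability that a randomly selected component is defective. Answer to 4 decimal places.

P(D) ≈ 0.0885

P(A) = 1 − (0.525 + 0.159) = 0.316.
P(D|A) = 1 − 0.851 = 0.149.
P(D|B) = 1 − 0.932 = 0.068.
Using total probability over the partition,
P(D) = P(D|A)·P(A) + P(D|B)·P(B) + P(D|C)·P(C)
      = 0.149·0.316 + 0.068·0.525 + 0.036·0.159
      = 0.047084 + 0.0357 + 0.005724 = 0.088508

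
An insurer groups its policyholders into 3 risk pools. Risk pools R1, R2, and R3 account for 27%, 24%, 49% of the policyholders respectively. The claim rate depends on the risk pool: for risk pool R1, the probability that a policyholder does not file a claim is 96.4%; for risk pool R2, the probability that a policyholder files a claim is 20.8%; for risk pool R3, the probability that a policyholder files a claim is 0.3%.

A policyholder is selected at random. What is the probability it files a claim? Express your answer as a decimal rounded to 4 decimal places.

P(C|R1) = 1 − 0.964 = 0.036.
Summing over the partition,
P(C) = P(C|R1)·P(R1) + P(C|R2)·P(R2) + P(C|R3)·P(R3)
      = 0.036·0.27 + 0.208·0.24 + 0.003·0.49
      = 0.00972 + 0.04992 + 0.00147 = 0.06111

0.0611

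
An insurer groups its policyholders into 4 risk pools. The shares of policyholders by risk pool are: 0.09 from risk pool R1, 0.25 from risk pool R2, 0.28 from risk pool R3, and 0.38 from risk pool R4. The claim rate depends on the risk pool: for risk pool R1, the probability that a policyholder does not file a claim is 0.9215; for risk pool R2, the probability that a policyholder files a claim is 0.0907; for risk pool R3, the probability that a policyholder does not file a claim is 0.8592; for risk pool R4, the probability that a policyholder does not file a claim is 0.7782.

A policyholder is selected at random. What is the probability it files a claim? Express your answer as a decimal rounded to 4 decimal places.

P(C|R1) = 1 − 0.9215 = 0.0785.
P(C|R3) = 1 − 0.8592 = 0.1408.
P(C|R4) = 1 − 0.7782 = 0.2218.
By the law of total probability,
P(C) = P(C|R1)·P(R1) + P(C|R2)·P(R2) + P(C|R3)·P(R3) + P(C|R4)·P(R4)
      = 0.0785·0.09 + 0.0907·0.25 + 0.1408·0.28 + 0.2218·0.38
      = 0.007065 + 0.022675 + 0.039424 + 0.084284 = 0.153448

0.1534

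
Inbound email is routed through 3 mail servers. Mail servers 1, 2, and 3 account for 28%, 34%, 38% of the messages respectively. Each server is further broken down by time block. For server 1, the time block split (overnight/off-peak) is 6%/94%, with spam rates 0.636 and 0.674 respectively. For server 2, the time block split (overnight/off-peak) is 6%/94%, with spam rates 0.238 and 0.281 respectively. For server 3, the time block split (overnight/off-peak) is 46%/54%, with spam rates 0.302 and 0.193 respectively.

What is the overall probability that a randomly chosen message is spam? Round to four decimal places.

P(S|1) = 0.06·0.636 + 0.94·0.674 = 0.03816 + 0.63356 = 0.67172
P(S|2) = 0.06·0.238 + 0.94·0.281 = 0.01428 + 0.26414 = 0.27842
P(S|3) = 0.46·0.302 + 0.54·0.193 = 0.13892 + 0.10422 = 0.24314
By total probability over the outer partition,
P(S) = 0.28·0.67172 + 0.34·0.27842 + 0.38·0.24314
      = 0.1880816 + 0.0946628 + 0.0923932 = 0.3751376

P(S) ≈ 0.3751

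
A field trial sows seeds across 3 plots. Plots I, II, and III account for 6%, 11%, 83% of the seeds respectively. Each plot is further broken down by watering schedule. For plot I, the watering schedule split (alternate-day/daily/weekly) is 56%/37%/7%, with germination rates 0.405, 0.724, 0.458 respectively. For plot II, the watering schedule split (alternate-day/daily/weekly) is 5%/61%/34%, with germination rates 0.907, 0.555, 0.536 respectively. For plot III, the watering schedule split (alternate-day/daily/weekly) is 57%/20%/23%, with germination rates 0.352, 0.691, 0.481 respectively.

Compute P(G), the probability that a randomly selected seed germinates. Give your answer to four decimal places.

P(G|I) = 0.56·0.405 + 0.37·0.724 + 0.07·0.458 = 0.2268 + 0.26788 + 0.03206 = 0.52674
P(G|II) = 0.05·0.907 + 0.61·0.555 + 0.34·0.536 = 0.04535 + 0.33855 + 0.18224 = 0.56614
P(G|III) = 0.57·0.352 + 0.2·0.691 + 0.23·0.481 = 0.20064 + 0.1382 + 0.11063 = 0.44947
Then overall,
P(G) = 0.06·0.52674 + 0.11·0.56614 + 0.83·0.44947
      = 0.0316044 + 0.0622754 + 0.3730601 = 0.4669399

P(G) ≈ 0.4669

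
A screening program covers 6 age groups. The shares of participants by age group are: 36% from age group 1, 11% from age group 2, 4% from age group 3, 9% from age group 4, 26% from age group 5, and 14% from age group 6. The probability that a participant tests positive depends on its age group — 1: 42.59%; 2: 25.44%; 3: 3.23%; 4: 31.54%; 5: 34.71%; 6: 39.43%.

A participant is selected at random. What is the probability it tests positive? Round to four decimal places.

P(T) = P(T|1)·P(1) + P(T|2)·P(2) + P(T|3)·P(3) + P(T|4)·P(4) + P(T|5)·P(5) + P(T|6)·P(6)
      = 0.4259·0.36 + 0.2544·0.11 + 0.0323·0.04 + 0.3154·0.09 + 0.3471·0.26 + 0.3943·0.14
      = 0.153324 + 0.027984 + 0.001292 + 0.028386 + 0.090246 + 0.055202 = 0.356434

0.3564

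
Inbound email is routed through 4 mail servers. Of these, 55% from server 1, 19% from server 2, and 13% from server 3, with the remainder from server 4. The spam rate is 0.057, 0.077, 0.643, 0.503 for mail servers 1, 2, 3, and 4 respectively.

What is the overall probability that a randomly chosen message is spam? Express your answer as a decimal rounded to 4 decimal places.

0.1950

P(4) = 1 − (0.55 + 0.19 + 0.13) = 0.13.
P(S) = P(S|1)·P(1) + P(S|2)·P(2) + P(S|3)·P(3) + P(S|4)·P(4)
      = 0.057·0.55 + 0.077·0.19 + 0.643·0.13 + 0.503·0.13
      = 0.03135 + 0.01463 + 0.08359 + 0.06539 = 0.19496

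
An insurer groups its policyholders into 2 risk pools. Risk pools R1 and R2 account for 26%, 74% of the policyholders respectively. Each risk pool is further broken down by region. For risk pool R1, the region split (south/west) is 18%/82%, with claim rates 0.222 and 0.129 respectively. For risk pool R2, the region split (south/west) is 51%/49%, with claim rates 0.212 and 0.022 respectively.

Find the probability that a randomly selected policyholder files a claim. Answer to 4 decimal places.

0.1259

P(C|R1) = 0.18·0.222 + 0.82·0.129 = 0.03996 + 0.10578 = 0.14574
P(C|R2) = 0.51·0.212 + 0.49·0.022 = 0.10812 + 0.01078 = 0.1189
Then overall,
P(C) = 0.26·0.14574 + 0.74·0.1189
      = 0.0378924 + 0.087986 = 0.1258784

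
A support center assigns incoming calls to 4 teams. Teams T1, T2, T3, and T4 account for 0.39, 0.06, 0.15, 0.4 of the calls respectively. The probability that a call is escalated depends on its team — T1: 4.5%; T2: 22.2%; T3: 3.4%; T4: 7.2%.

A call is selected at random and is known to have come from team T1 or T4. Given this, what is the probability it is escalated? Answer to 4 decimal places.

0.0587

Let S = {T1, T4}.
P(S) = 0.39 + 0.4 = 0.79.
P(E ∩ S) = 0.045·0.39 + 0.072·0.4 = 0.01755 + 0.0288 = 0.04635.
P(E | S) = 0.04635 / 0.79 = 0.058671…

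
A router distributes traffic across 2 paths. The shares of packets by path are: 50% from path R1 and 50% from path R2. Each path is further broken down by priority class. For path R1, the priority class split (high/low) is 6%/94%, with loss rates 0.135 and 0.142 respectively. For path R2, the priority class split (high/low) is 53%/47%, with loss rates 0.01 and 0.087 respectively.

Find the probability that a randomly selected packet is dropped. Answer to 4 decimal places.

0.0939

P(L|R1) = 0.06·0.135 + 0.94·0.142 = 0.0081 + 0.13348 = 0.14158
P(L|R2) = 0.53·0.01 + 0.47·0.087 = 0.0053 + 0.04089 = 0.04619
Then overall,
P(L) = 0.5·0.14158 + 0.5·0.04619
      = 0.07079 + 0.023095 = 0.093885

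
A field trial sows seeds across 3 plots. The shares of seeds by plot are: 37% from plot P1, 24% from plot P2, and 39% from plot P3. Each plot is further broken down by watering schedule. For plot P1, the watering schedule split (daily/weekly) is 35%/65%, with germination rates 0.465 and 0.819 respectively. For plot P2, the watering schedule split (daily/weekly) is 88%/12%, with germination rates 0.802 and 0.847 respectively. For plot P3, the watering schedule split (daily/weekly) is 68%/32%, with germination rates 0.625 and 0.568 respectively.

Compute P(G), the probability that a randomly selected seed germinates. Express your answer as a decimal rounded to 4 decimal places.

P(G|P1) = 0.35·0.465 + 0.65·0.819 = 0.16275 + 0.53235 = 0.6951
P(G|P2) = 0.88·0.802 + 0.12·0.847 = 0.70576 + 0.10164 = 0.8074
P(G|P3) = 0.68·0.625 + 0.32·0.568 = 0.425 + 0.18176 = 0.60676
By total probability over the outer partition,
P(G) = 0.37·0.6951 + 0.24·0.8074 + 0.39·0.60676
      = 0.257187 + 0.193776 + 0.2366364 = 0.6875994

0.6876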